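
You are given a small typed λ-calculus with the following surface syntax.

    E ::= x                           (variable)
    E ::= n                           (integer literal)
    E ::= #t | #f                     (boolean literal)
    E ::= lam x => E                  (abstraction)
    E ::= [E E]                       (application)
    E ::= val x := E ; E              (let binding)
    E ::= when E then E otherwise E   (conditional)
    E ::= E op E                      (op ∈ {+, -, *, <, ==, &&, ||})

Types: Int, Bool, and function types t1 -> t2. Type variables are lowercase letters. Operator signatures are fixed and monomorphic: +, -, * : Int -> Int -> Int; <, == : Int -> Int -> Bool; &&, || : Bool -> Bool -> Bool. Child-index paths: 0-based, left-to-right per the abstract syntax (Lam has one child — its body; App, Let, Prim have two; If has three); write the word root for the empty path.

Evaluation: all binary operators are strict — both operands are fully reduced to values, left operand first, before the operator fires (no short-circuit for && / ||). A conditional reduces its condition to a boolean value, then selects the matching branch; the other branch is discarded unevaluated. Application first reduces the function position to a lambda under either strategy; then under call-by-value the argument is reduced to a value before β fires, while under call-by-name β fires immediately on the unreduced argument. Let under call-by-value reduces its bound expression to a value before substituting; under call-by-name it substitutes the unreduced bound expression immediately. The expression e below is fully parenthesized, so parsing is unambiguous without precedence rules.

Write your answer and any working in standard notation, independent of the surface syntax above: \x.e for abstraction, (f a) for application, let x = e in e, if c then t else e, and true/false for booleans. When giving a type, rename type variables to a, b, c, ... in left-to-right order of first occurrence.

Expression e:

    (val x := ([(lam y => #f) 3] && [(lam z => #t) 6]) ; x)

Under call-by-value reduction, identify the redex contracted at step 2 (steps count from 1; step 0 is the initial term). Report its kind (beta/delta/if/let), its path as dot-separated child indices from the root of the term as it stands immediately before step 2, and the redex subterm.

Trace:
step 0: (let x = (((\y.false) 3) && ((\z.true) 6)) in x)
step 1: [beta@0.0] (let x = (false && ((\z.true) 6)) in x)
step 2: [beta@0.1] (let x = (false && true) in x)

Answer: beta at 0.1 : ((\z.true) 6)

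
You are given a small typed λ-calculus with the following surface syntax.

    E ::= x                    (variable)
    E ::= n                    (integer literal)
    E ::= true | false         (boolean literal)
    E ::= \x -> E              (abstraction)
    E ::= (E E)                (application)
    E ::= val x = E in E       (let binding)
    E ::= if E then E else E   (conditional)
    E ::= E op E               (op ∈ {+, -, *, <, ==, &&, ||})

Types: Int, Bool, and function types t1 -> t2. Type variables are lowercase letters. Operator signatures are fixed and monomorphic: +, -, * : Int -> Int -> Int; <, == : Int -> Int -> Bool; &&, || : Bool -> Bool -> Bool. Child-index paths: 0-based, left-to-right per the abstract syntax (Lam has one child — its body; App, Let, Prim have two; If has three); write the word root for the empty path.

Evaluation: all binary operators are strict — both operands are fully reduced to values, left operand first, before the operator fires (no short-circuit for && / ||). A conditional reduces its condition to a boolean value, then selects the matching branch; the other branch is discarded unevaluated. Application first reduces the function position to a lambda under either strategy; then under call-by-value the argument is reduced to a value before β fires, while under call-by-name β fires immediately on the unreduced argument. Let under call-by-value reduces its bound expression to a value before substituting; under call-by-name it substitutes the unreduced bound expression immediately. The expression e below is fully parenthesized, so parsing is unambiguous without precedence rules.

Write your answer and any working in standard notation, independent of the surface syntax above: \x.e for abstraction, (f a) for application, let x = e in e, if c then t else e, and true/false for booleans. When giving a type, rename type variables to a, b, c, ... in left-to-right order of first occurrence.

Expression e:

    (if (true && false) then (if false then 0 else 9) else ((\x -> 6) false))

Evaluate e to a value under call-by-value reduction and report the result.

Answer: 6

Derivation:
step 0: (if (true && false) then (if false then 0 else 9) else ((\x.6) false))
step 1: [delta@0] (if false then (if false then 0 else 9) else ((\x.6) false))
step 2: [if@root] ((\x.6) false)
step 3: [beta@root] 6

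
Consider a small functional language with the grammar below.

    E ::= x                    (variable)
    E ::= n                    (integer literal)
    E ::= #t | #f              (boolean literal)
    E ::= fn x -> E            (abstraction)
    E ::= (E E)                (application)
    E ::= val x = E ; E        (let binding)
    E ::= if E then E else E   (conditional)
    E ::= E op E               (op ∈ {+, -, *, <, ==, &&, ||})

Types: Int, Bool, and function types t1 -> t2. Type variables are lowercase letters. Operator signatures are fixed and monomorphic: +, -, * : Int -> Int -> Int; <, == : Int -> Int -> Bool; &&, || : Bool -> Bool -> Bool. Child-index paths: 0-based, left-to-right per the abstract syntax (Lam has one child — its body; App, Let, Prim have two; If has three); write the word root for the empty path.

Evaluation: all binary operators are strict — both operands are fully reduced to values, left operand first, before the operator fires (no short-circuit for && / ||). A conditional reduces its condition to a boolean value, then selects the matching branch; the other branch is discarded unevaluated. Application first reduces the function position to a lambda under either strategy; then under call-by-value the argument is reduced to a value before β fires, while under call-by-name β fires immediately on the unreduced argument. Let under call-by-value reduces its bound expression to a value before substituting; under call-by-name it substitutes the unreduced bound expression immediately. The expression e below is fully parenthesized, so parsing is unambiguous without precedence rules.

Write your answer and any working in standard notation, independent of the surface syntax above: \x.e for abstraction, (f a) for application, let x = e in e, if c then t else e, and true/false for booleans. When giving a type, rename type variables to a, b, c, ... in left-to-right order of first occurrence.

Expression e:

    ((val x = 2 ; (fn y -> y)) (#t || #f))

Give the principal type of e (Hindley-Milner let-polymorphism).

Answer: Bool

Working:
let x : Int
y : a
\y._ : a -> a
  unify Bool ~ Bool
  unify Bool ~ Bool
  unify a -> a ~ Bool -> b
  unify a ~ Bool
  unify Bool ~ b
_ _ : Bool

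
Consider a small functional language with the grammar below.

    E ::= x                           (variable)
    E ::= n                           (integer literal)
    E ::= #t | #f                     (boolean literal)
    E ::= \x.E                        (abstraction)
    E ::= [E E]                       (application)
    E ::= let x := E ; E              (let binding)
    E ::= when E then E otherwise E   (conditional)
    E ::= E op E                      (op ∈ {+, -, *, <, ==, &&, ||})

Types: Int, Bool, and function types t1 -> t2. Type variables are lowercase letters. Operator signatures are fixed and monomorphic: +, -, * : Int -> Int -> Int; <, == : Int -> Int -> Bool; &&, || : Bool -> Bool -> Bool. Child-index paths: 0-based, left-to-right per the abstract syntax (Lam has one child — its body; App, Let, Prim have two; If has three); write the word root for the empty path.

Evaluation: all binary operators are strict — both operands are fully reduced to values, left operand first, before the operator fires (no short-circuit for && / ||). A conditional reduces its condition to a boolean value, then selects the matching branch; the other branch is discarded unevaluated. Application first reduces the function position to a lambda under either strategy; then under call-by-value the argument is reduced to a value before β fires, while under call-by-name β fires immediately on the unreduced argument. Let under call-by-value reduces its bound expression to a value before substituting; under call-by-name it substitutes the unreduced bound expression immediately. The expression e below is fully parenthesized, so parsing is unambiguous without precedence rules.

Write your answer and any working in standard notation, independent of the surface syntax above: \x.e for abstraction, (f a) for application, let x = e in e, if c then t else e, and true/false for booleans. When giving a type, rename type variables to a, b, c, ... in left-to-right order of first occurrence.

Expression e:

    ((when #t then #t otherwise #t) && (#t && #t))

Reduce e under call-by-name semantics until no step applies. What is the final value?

Working:
step 0: ((if true then true else true) && (true && true))
step 1: [if@0] (true && (true && true))
step 2: [delta@1] (true && true)
step 3: [delta@root] true

Answer: true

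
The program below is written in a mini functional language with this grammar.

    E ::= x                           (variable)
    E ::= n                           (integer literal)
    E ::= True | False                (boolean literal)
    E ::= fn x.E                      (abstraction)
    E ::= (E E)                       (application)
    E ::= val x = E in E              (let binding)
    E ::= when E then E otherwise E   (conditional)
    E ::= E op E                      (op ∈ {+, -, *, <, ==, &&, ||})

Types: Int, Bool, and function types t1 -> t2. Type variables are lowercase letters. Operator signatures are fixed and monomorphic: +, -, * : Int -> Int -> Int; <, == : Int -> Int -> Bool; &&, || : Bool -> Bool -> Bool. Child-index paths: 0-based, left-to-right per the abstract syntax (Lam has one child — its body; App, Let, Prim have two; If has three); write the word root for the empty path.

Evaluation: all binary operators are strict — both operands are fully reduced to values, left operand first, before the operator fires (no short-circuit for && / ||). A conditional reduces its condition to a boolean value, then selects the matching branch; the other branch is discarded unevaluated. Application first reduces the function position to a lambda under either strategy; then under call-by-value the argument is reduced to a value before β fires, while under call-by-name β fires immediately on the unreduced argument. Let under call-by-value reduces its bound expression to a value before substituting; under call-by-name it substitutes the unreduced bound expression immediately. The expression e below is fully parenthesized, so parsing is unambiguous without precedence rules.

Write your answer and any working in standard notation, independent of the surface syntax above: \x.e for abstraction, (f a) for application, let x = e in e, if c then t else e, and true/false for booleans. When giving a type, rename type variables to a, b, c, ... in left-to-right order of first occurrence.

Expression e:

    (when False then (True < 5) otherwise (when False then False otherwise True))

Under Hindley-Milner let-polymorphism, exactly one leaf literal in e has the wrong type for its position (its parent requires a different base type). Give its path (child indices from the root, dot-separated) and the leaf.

Answer: 1.0 : true

Working:
  unify Bool ~ Bool
  unify Bool ~ Int
  FAIL: mismatch Bool ~ Int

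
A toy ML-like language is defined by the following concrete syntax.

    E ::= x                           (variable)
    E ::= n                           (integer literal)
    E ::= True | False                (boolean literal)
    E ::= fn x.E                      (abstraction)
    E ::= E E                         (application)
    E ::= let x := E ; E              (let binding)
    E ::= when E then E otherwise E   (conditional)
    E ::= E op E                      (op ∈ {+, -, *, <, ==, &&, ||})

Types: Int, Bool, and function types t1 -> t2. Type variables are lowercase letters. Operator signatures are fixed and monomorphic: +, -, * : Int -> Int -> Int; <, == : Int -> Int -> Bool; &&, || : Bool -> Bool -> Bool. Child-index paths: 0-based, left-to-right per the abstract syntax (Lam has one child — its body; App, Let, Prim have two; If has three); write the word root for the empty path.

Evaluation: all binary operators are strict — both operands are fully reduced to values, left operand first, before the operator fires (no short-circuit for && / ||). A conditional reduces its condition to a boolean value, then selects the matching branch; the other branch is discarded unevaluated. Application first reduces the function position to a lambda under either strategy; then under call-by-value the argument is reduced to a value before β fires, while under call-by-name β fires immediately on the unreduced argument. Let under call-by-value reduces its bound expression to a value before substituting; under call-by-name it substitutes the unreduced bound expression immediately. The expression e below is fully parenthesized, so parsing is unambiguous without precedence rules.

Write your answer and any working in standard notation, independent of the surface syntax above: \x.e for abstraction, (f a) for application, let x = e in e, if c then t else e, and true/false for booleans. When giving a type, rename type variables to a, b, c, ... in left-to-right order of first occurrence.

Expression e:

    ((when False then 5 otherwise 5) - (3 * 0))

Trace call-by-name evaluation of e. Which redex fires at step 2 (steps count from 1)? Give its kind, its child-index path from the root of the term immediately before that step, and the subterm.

Working:
step 0: ((if false then 5 else 5) - (3 * 0))
step 1: [if@0] (5 - (3 * 0))
step 2: [delta@1] (5 - 0)

Answer: delta at 1 : (3 * 0)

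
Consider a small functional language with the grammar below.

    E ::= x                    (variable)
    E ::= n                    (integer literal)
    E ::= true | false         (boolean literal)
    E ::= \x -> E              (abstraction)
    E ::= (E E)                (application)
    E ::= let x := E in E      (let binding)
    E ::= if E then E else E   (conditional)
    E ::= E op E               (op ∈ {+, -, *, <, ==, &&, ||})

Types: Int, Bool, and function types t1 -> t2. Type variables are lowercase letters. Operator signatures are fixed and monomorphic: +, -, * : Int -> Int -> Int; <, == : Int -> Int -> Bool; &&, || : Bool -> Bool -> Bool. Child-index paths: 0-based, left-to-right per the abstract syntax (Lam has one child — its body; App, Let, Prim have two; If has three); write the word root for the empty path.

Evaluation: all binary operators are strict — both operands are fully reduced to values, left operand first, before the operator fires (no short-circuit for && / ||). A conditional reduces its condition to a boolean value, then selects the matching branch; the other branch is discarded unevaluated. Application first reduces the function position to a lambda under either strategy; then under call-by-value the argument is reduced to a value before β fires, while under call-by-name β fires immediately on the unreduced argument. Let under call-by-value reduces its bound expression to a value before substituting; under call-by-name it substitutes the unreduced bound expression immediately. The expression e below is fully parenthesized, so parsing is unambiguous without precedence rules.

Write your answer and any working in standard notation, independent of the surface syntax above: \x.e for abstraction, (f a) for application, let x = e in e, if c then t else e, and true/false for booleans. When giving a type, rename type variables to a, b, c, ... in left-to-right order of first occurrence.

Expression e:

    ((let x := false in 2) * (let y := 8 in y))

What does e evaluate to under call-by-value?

Derivation:
step 0: ((let x = false in 2) * (let y = 8 in y))
step 1: [let@0] (2 * (let y = 8 in y))
step 2: [let@1] (2 * 8)
step 3: [delta@root] 16

Answer: 16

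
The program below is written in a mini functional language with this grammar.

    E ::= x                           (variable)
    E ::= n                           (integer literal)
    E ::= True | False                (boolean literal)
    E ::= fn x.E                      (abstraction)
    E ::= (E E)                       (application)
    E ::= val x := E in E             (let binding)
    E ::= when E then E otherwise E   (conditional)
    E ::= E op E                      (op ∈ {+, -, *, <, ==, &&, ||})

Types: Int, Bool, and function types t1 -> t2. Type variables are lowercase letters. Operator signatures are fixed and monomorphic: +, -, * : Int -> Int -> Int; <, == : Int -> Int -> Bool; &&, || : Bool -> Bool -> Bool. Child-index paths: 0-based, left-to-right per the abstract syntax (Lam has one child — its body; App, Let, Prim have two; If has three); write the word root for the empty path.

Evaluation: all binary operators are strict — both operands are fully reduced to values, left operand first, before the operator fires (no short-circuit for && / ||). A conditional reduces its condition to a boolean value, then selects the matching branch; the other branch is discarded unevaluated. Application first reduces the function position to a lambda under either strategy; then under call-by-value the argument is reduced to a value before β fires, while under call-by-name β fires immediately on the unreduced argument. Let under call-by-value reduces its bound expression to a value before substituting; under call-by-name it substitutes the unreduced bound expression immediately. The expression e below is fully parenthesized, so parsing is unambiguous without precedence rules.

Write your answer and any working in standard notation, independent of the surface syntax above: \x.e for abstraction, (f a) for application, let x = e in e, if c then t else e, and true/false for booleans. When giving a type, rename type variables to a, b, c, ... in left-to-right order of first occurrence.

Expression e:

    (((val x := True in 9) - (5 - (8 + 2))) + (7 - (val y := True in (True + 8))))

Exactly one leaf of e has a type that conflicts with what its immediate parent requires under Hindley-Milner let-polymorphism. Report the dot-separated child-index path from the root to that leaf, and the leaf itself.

Derivation:
let x : Bool
  unify Int ~ Int
  unify Int ~ Int
  unify Int ~ Int
  unify Int ~ Int
  unify Int ~ Int
  unify Int ~ Int
  unify Int ~ Int
  unify Int ~ Int
let y : Bool
  unify Bool ~ Int
  FAIL: mismatch Bool ~ Int

Answer: 1.1.1.0 : true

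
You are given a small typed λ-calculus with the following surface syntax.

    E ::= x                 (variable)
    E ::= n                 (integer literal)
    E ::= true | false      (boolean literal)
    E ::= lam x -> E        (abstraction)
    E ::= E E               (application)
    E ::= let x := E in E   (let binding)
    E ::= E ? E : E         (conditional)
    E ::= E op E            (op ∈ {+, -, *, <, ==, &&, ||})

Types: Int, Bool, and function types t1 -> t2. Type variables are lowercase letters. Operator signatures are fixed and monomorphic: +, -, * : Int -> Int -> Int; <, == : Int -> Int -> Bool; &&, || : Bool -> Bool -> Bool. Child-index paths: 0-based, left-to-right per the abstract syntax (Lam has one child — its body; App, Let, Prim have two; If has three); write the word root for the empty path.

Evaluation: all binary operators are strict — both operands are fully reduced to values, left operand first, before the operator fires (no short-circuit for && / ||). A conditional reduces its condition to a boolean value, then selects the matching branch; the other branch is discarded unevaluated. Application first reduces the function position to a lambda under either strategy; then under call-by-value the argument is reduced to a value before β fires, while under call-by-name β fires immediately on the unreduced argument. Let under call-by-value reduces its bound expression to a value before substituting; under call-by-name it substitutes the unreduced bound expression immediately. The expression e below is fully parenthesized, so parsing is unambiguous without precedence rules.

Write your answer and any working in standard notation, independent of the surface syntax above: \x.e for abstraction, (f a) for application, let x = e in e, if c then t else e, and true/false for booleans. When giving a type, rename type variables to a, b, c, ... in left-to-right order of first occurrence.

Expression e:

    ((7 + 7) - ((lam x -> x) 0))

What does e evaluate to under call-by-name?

Trace:
step 0: ((7 + 7) - ((\x.x) 0))
step 1: [delta@0] (14 - ((\x.x) 0))
step 2: [beta@1] (14 - 0)
step 3: [delta@root] 14

Answer: 14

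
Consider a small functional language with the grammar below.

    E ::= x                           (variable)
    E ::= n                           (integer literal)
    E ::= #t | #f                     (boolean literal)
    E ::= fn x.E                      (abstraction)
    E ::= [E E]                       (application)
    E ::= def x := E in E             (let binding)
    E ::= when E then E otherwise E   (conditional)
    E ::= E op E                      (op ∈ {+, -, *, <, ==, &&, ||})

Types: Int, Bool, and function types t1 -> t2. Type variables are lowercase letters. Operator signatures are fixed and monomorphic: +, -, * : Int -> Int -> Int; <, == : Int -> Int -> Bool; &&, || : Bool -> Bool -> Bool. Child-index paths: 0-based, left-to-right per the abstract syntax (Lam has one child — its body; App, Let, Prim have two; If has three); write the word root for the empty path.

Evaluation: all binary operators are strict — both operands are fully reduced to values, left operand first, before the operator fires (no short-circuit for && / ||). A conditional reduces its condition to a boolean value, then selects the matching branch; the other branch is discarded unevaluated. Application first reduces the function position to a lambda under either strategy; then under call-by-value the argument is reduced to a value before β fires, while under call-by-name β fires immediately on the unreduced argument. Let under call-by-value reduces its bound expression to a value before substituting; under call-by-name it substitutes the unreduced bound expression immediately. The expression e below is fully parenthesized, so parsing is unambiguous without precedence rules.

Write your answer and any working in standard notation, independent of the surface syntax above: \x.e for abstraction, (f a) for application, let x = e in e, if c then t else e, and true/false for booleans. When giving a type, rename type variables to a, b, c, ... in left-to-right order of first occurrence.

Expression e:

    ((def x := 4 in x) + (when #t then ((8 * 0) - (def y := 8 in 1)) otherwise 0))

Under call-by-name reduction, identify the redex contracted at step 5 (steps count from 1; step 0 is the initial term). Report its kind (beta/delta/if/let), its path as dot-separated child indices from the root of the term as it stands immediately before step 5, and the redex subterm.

Answer: delta at 1 : (0 - 1)

Working:
step 0: ((let x = 4 in x) + (if true then ((8 * 0) - (let y = 8 in 1)) else 0))
step 1: [let@0] (4 + (if true then ((8 * 0) - (let y = 8 in 1)) else 0))
step 2: [if@1] (4 + ((8 * 0) - (let y = 8 in 1)))
step 3: [delta@1.0] (4 + (0 - (let y = 8 in 1)))
step 4: [let@1.1] (4 + (0 - 1))
step 5: [delta@1] (4 + -1)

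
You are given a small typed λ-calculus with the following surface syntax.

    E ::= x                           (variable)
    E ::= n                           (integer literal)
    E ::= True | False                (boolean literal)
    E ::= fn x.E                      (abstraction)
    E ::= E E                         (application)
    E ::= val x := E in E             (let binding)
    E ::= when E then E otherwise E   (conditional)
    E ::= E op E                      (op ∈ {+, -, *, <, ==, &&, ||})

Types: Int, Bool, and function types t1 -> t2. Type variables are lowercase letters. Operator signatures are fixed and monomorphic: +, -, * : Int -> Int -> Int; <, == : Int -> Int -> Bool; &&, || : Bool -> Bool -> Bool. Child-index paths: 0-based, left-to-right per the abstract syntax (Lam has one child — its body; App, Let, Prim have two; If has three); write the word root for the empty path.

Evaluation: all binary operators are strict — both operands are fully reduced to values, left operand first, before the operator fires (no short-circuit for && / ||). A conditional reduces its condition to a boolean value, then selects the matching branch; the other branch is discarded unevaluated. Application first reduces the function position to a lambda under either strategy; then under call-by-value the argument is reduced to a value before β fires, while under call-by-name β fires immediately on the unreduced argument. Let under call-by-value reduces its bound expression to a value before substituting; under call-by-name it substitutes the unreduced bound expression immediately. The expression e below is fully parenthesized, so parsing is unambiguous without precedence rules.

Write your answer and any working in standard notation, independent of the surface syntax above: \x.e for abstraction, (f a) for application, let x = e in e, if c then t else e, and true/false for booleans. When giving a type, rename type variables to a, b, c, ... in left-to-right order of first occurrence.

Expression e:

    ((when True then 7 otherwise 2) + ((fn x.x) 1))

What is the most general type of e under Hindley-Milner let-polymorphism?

Working:
  unify Bool ~ Bool
  unify Int ~ Int
  unify Int ~ Int
x : a
\x._ : a -> a
  unify a -> a ~ Int -> b
  unify a ~ Int
  unify Int ~ b
_ _ : Int
  unify Int ~ Int

Answer: Int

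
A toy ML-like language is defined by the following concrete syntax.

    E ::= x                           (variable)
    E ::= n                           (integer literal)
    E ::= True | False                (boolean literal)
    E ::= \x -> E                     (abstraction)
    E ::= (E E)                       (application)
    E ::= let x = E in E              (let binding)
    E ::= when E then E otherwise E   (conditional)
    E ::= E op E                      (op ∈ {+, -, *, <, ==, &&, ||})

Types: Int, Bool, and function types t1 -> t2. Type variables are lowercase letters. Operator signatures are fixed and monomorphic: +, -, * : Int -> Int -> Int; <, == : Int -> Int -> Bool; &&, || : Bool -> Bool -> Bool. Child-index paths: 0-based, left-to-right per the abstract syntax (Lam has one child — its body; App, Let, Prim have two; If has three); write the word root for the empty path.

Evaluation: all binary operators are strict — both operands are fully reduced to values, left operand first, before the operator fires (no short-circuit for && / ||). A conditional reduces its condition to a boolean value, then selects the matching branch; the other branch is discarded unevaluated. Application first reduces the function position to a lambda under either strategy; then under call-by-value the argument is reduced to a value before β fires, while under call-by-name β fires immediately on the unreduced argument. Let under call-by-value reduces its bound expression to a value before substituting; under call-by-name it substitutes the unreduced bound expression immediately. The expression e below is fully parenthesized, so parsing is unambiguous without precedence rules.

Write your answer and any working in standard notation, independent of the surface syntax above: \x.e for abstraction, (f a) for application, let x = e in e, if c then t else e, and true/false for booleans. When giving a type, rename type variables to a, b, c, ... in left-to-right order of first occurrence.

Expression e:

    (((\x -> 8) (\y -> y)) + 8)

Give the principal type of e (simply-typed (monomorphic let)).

Trace:
\x._ : a -> Int
y : b
\y._ : b -> b
  unify a -> Int ~ (b -> b) -> c
  unify a ~ b -> b
  unify Int ~ c
_ _ : Int
  unify Int ~ Int
  unify Int ~ Int

Answer: Int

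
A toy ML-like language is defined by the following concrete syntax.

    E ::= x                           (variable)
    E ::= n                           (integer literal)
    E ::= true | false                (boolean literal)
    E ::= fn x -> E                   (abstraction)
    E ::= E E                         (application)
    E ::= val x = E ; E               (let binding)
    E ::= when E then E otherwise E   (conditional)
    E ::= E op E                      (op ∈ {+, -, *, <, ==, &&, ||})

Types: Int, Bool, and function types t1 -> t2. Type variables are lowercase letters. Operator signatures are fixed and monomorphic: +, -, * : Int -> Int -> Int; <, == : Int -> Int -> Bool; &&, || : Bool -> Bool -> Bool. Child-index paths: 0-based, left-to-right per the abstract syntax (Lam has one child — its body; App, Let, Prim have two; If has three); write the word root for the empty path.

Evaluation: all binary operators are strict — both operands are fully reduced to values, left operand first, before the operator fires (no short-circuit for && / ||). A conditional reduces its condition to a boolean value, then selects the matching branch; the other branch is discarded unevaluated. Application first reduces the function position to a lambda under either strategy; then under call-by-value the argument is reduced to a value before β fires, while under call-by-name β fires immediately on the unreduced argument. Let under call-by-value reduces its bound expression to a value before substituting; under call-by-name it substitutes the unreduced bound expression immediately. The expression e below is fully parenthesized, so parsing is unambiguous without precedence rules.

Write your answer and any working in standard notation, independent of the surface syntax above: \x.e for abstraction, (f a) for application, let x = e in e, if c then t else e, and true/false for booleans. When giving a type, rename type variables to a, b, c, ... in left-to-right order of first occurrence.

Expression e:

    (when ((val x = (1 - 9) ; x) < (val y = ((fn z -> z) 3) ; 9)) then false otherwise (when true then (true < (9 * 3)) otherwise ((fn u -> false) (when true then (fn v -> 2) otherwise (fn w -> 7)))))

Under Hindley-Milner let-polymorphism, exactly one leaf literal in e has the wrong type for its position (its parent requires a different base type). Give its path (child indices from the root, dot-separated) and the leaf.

Working:
  unify Int ~ Int
  unify Int ~ Int
let x : Int
x : Int
  unify Int ~ Int
z : a
\z._ : a -> a
  unify a -> a ~ Int -> b
  unify a ~ Int
  unify Int ~ b
_ _ : Int
let y : Int
  unify Int ~ Int
  unify Bool ~ Bool
  unify Bool ~ Bool
  unify Bool ~ Int
  FAIL: mismatch Bool ~ Int

Answer: 2.1.0 : true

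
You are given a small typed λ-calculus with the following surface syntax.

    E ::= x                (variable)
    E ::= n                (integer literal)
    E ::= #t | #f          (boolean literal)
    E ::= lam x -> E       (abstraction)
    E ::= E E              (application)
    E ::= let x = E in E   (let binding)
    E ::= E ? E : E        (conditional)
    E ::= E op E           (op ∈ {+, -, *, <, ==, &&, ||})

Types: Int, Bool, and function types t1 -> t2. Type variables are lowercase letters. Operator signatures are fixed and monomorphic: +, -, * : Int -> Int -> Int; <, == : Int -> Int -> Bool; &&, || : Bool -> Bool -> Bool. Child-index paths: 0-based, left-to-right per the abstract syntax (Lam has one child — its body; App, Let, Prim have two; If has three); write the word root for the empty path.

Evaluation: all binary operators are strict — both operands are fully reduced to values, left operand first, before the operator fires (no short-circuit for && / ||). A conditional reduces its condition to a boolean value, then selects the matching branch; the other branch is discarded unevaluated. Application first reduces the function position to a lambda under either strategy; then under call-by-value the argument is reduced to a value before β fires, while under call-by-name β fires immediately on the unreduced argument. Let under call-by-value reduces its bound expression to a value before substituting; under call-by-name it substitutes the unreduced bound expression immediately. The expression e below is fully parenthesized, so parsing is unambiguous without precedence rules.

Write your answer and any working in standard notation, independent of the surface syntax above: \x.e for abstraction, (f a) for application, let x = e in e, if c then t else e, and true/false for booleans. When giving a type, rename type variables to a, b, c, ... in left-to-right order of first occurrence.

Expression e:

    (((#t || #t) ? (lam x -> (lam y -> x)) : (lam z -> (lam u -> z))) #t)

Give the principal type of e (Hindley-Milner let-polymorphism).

Derivation:
  unify Bool ~ Bool
  unify Bool ~ Bool
  unify Bool ~ Bool
x : a
\y._ : b -> a
\x._ : a -> b -> a
z : c
\u._ : d -> c
\z._ : c -> d -> c
  unify a -> b -> a ~ c -> d -> c
  unify a ~ c
  unify b -> c ~ d -> c
  unify b ~ d
  unify c ~ c
  unify c -> d -> c ~ Bool -> e
  unify c ~ Bool
  unify d -> Bool ~ e
_ _ : d -> Bool

Answer: a -> Bool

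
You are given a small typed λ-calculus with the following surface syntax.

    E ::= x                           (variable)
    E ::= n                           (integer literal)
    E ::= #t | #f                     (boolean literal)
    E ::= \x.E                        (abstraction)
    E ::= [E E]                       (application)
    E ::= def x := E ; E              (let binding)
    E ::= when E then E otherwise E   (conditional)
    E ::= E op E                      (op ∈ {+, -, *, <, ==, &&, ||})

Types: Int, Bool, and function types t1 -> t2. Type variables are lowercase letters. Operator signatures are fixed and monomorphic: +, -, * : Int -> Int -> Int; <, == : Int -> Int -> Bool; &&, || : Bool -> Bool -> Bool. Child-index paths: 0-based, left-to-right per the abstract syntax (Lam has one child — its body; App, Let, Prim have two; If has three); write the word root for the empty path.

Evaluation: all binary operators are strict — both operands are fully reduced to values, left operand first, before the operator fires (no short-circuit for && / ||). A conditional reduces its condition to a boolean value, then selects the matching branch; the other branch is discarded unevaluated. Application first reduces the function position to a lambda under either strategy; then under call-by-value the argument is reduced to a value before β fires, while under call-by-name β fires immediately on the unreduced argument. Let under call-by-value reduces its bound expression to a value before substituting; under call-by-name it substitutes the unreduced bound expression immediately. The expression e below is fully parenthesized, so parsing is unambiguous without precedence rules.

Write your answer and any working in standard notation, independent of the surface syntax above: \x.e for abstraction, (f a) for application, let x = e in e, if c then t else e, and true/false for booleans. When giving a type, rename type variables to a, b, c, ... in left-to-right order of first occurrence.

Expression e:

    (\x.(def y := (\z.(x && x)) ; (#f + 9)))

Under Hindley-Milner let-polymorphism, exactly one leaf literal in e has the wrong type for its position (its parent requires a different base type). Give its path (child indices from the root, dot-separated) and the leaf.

Answer: 0.1.0 : false

Working:
x : a
  unify a ~ Bool
x : Bool
  unify Bool ~ Bool
\z._ : b -> Bool
let y : forall. b -> Bool
  unify Bool ~ Int
  FAIL: mismatch Bool ~ Int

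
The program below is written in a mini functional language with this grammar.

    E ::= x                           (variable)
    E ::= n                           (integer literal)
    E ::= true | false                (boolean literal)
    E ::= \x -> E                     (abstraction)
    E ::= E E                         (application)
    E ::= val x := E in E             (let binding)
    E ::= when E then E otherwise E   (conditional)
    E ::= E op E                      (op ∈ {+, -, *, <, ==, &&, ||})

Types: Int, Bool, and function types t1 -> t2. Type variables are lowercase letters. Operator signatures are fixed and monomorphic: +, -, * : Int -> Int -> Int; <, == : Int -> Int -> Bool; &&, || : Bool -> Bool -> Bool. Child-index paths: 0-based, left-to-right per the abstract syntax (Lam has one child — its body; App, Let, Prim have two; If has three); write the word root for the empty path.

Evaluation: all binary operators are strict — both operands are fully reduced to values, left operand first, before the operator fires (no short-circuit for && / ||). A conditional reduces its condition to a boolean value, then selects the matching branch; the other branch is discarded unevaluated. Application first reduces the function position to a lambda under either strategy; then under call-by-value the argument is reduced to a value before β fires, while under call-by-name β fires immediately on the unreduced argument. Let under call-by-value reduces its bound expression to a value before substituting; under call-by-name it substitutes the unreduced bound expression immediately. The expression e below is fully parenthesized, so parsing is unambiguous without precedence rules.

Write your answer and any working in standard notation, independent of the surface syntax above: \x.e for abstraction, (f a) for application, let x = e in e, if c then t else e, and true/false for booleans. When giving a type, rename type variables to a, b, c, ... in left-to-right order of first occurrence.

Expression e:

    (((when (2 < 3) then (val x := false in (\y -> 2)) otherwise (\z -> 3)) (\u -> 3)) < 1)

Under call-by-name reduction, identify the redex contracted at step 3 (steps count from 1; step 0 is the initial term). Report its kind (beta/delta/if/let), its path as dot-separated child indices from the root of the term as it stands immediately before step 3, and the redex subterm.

Answer: let at 0.0 : (let x = false in (\y.2))

Working:
step 0: (((if (2 < 3) then (let x = false in (\y.2)) else (\z.3)) (\u.3)) < 1)
step 1: [delta@0.0.0] (((if true then (let x = false in (\y.2)) else (\z.3)) (\u.3)) < 1)
step 2: [if@0.0] (((let x = false in (\y.2)) (\u.3)) < 1)
step 3: [let@0.0] (((\y.2) (\u.3)) < 1)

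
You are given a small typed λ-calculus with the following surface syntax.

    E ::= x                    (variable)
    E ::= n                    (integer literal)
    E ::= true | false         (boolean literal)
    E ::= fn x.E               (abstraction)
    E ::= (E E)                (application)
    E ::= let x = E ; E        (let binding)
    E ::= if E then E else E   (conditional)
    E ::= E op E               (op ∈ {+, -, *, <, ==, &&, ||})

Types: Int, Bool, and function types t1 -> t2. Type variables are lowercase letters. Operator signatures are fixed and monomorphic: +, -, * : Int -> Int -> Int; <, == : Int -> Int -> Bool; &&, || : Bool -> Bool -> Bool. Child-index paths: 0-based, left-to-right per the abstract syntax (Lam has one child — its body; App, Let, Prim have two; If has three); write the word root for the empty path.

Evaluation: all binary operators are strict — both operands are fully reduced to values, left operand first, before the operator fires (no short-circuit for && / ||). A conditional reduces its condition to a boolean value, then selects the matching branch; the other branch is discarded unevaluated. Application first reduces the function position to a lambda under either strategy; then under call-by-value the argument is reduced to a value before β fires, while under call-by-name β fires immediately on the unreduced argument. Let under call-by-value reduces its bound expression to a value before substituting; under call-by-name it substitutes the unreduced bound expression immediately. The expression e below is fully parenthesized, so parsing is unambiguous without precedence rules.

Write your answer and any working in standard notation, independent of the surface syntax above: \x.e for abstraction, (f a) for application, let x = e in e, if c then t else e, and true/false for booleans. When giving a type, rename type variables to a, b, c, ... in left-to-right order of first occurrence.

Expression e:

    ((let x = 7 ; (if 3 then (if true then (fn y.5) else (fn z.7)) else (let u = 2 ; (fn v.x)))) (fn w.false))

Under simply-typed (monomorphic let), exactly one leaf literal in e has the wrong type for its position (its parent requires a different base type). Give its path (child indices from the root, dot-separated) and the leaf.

Answer: 0.1.0 : 3

Working:
let x : Int
  unify Int ~ Bool
  FAIL: mismatch Int ~ Bool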